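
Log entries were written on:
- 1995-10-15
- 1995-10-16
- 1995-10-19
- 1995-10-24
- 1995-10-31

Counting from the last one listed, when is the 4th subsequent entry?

The spacing grows by 2 each time: 1, 3, 5, 7 days.
Next gap: 9 days. 1995-10-31 + 9 days = 1995-11-09.
Next gap: 11 days. 1995-11-09 + 11 days = 1995-11-20.
Next gap: 13 days. 1995-11-20 + 13 days = 1995-12-03.
Next gap: 15 days. 1995-12-03 + 15 days = 1995-12-18.

1995-12-18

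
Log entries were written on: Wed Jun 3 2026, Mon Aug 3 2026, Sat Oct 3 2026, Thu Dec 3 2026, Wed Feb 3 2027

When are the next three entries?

Sat Apr 3 2027, Thu Jun 3 2027, Tue Aug 3 2027

Each date is the 3rd; the gaps (61, 61, 61, 62) track the month lengths.
The rule is the 3rd of every 2 months.
April 2027: Sat Apr 3 2027.
Next: June 2027 → Thu Jun 3 2027.
Next: August 2027 → Tue Aug 3 2027.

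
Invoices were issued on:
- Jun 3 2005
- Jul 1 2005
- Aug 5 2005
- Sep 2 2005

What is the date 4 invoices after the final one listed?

Jan 6 2006

Gaps: 28, 35, 28 days — a mix of 28 and 35. Every date is a Friday.
Each is the 1st Friday of its month.
October 2005 — 1st Friday is Oct 7 2005.
November 2005 — 1st Friday is Nov 4 2005.
1st Friday of December 2005: Dec 2 2005.
1st Friday of January 2006: Jan 6 2006.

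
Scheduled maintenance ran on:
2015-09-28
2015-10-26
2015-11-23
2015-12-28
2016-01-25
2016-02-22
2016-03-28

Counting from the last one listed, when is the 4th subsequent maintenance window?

Gaps: 28, 28, 35, 28, 28, 35 days — a mix of 28 and 35. Every date is a Monday.
Each is the 4th Monday of its month.
4th Monday of April 2016: 2016-04-25.
May 2016 — 4th Monday is 2016-05-23.
June 2016 — 4th Monday is 2016-06-27.
July 2016 — 4th Monday is 2016-07-25.

2016-07-25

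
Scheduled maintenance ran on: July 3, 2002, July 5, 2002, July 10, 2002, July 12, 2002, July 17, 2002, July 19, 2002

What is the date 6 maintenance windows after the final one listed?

August 9, 2002

The gap pattern 2, 5, 2, 5, 2 repeats every 2 events.
These are the Wednesdays and Fridays of each week.
The following Wednesday is July 24, 2002.
Next Friday: July 26, 2002.
Next Wednesday: July 31, 2002.
Next Friday: August 2, 2002.
The following Wednesday is August 7, 2002.
The following Friday is August 9, 2002.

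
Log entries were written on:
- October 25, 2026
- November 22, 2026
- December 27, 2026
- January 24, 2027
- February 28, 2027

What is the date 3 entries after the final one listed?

May 23, 2027

Gaps: 28, 35, 28, 35 days — a mix of 28 and 35. Every date is a Sunday.
Each is the 4th Sunday of its month.
4th Sunday of March 2027: March 28, 2027.
April 2027 — 4th Sunday is April 25, 2027.
4th Sunday of May 2027: May 23, 2027.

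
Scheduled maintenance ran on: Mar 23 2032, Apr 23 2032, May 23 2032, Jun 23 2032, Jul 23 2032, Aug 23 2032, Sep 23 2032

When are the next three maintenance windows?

The day-of-month is always 23 (31, 30, 31, 30, 31, 31 days between events).
So this recurs on the 23rd of each month.
Next: October 2032 → Oct 23 2032.
Next: November 2032 → Nov 23 2032.
December 2032: Dec 23 2032.

Oct 23 2032, Nov 23 2032, Dec 23 2032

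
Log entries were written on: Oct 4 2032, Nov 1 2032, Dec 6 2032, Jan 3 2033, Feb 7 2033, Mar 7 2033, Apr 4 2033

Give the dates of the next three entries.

May 2 2033, Jun 6 2033, Jul 4 2033

Gaps: 28, 35, 28, 35, 28, 28 days — a mix of 28 and 35. Every date is a Monday.
Each is the 1st Monday of its month.
May 2033 — 1st Monday is May 2 2033.
1st Monday of June 2033: Jun 6 2033.
July 2033 — 1st Monday is Jul 4 2033.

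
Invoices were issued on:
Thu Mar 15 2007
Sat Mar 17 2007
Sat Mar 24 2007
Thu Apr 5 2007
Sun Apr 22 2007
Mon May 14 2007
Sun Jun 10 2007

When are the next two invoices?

Thu Jul 12 2007, Sat Aug 18 2007

Intervals are 2, 7, 12, 17, 22, 27 days — an arithmetic progression with common difference 5.
Next gap: 32 days. Sun Jun 10 2007 + 32 days = Thu Jul 12 2007.
Next gap: 37 days. Thu Jul 12 2007 + 37 days = Sat Aug 18 2007.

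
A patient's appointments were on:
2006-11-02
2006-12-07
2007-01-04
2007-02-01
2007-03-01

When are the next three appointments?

2007-04-05, 2007-05-03, 2007-06-07

These are Thursdays at 28- or 35-day spacing (35, 28, 28, 28).
The pattern: 1st Thursday of the month.
1st Thursday of April 2007: 2007-04-05.
1st Thursday of May 2007: 2007-05-03.
June 2007 — 1st Thursday is 2007-06-07.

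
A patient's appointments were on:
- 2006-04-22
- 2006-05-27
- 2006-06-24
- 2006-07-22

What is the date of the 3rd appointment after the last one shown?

Gaps: 35, 28, 28 days — a mix of 28 and 35. Every date is a Saturday.
Each is the 4th Saturday of its month.
4th Saturday of August 2006: 2006-08-26.
September 2006 — 4th Saturday is 2006-09-23.
4th Saturday of October 2006: 2006-10-28.

2006-10-28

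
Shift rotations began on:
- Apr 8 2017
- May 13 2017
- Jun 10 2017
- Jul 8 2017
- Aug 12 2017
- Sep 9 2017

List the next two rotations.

Oct 14 2017, Nov 11 2017

All dates are Saturdays, 35, 28, 28, 35, 28 days apart.
Specifically, the 2nd Saturday of each month.
2nd Saturday of October 2017: Oct 14 2017.
2nd Saturday of November 2017: Nov 11 2017.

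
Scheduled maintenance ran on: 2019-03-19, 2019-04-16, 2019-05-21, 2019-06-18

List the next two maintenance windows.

These are Tuesdays at 28- or 35-day spacing (28, 35, 28).
The pattern: 3rd Tuesday of the month.
July 2019 — 3rd Tuesday is 2019-07-16.
August 2019 — 3rd Tuesday is 2019-08-20.

2019-07-16, 2019-08-20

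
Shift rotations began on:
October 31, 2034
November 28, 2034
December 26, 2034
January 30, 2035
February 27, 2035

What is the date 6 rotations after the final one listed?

Every date is a Tuesday; gaps 28, 28, 35, 28 days.
Each is the last Tuesday of its month (at least one falls on the 29th or later, ruling out '4th Tuesday').
March 2035 ends with Tuesday March 27, 2035.
Last Tuesday of April 2035: April 24, 2035.
Last Tuesday of May 2035: May 29, 2035.
Last Tuesday of June 2035: June 26, 2035.
Last Tuesday of July 2035: July 31, 2035.
August 2035 ends with Tuesday August 28, 2035.

August 28, 2035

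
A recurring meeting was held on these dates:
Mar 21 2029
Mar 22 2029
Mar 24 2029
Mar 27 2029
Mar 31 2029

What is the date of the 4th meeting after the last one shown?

The spacing grows by 1 each time: 1, 2, 3, 4 days.
Next gap: 5 days. Mar 31 2029 + 5 days = Apr 5 2029.
Next gap: 6 days. Apr 5 2029 + 6 days = Apr 11 2029.
Next gap: 7 days. Apr 11 2029 + 7 days = Apr 18 2029.
Next gap: 8 days. Apr 18 2029 + 8 days = Apr 26 2029.

Apr 26 2029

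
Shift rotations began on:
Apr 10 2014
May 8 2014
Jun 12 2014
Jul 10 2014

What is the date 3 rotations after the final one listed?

All dates are Thursdays, 28, 35, 28 days apart.
Specifically, the 2nd Thursday of each month.
August 2014 — 2nd Thursday is Aug 14 2014.
2nd Thursday of September 2014: Sep 11 2014.
2nd Thursday of October 2014: Oct 9 2014.

Oct 9 2014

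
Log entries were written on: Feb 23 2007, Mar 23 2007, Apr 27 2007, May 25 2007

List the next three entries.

Jun 22 2007, Jul 27 2007, Aug 24 2007

These are Fridays at 28- or 35-day spacing (28, 35, 28).
The pattern: 4th Friday of the month.
June 2007 — 4th Friday is Jun 22 2007.
July 2007 — 4th Friday is Jul 27 2007.
August 2007 — 4th Friday is Aug 24 2007.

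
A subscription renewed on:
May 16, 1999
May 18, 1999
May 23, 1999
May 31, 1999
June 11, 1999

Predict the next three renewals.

Gaps: 2, 5, 8, 11 days — each gap is 3 larger than the previous one.
Next gap: 14 days. June 11, 1999 + 14 days = June 25, 1999.
Next gap: 17 days. June 25, 1999 + 17 days = July 12, 1999.
Next gap: 20 days. July 12, 1999 + 20 days = August 1, 1999.

June 25, 1999; July 12, 1999; August 1, 1999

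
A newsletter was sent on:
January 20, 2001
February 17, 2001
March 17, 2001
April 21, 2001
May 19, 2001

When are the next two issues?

June 16, 2001; July 21, 2001

All dates are Saturdays, 28, 28, 35, 28 days apart.
Specifically, the 3rd Saturday of each month.
3rd Saturday of June 2001: June 16, 2001.
3rd Saturday of July 2001: July 21, 2001.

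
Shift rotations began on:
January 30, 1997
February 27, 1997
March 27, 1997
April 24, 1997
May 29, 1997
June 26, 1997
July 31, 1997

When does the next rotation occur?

August 28, 1997

These are Thursdays with 28, 28, 28, 35, 28, 35-day gaps.
Each is the final Thursday of its month — January 30, 1997 is past the 28th, so '4th Thursday' doesn't fit.
Last Thursday of August 1997: August 28, 1997.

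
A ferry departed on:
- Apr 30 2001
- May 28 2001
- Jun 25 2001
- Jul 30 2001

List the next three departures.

These are Mondays with 28, 28, 35-day gaps.
Each is the final Monday of its month — Apr 30 2001 is past the 28th, so '4th Monday' doesn't fit.
August 2001 ends with Monday Aug 27 2001.
Last Monday of September 2001: Sep 24 2001.
Last Monday of October 2001: Oct 29 2001.

Aug 27 2001, Sep 24 2001, Oct 29 2001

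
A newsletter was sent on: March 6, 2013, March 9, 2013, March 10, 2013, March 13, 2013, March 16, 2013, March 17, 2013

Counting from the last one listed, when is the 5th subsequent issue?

Gaps: 3, 1, 3, 3, 1 days — not constant, but cyclic with period 3.
The events fall on every Wednesday, Saturday and Sunday.
Next Wednesday: March 20, 2013.
The following Saturday is March 23, 2013.
The following Sunday is March 24, 2013.
Next Wednesday: March 27, 2013.
The following Saturday is March 30, 2013.

March 30, 2013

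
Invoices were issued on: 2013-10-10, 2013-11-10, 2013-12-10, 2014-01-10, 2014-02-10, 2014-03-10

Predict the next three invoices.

2014-04-10, 2014-05-10, 2014-06-10

The day-of-month is always 10 (31, 30, 31, 31, 28 days between events).
So this recurs on the 10th of each month.
Next: April 2014 → 2014-04-10.
Next: May 2014 → 2014-05-10.
Next: June 2014 → 2014-06-10.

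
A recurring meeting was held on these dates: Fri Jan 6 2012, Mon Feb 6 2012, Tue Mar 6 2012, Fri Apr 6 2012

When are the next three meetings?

Sun May 6 2012, Wed Jun 6 2012, Fri Jul 6 2012

The day-of-month is always 6 (31, 29, 31 days between events).
So this recurs on the 6th of each month.
May 2012: Sun May 6 2012.
June 2012: Wed Jun 6 2012.
July 2012: Fri Jul 6 2012.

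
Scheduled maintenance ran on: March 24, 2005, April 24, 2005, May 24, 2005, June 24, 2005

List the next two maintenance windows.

The day-of-month is always 24 (31, 30, 31 days between events).
So this recurs on the 24th of each month.
Next: July 2005 → July 24, 2005.
August 2005: August 24, 2005.

July 24, 2005; August 24, 2005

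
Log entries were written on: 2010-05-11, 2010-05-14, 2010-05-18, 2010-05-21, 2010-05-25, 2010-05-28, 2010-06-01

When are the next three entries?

2010-06-04, 2010-06-08, 2010-06-11

The gap pattern 3, 4, 3, 4, 3, 4 repeats every 2 events.
These are the Tuesdays and Fridays of each week.
Next Friday: 2010-06-04.
Next Tuesday: 2010-06-08.
Next Friday: 2010-06-11.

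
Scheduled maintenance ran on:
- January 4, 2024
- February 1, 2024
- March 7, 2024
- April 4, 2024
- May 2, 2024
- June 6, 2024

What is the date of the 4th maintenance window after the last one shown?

October 3, 2024

All dates are Thursdays, 28, 35, 28, 28, 35 days apart.
Specifically, the 1st Thursday of each month.
July 2024 — 1st Thursday is July 4, 2024.
August 2024 — 1st Thursday is August 1, 2024.
1st Thursday of September 2024: September 5, 2024.
October 2024 — 1st Thursday is October 3, 2024.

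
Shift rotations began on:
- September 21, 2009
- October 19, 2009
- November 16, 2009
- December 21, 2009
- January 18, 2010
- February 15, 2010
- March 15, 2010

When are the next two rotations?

These are Mondays at 28- or 35-day spacing (28, 28, 35, 28, 28, 28).
The pattern: 3rd Monday of the month.
April 2010 — 3rd Monday is April 19, 2010.
May 2010 — 3rd Monday is May 17, 2010.

April 19, 2010; May 17, 2010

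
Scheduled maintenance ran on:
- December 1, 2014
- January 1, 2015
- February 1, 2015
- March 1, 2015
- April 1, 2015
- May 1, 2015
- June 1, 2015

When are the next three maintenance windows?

The day-of-month is always 1 (31, 31, 28, 31, 30, 31 days between events).
So this recurs on the 1st of each month.
Next: July 2015 → July 1, 2015.
August 2015: August 1, 2015.
September 2015: September 1, 2015.

July 1, 2015; August 1, 2015; September 1, 2015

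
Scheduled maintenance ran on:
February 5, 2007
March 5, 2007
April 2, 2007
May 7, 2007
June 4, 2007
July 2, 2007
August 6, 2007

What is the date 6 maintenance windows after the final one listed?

February 4, 2008

These are Mondays at 28- or 35-day spacing (28, 28, 35, 28, 28, 35).
The pattern: 1st Monday of the month.
1st Monday of September 2007: September 3, 2007.
1st Monday of October 2007: October 1, 2007.
1st Monday of November 2007: November 5, 2007.
1st Monday of December 2007: December 3, 2007.
January 2008 — 1st Monday is January 7, 2008.
February 2008 — 1st Monday is February 4, 2008.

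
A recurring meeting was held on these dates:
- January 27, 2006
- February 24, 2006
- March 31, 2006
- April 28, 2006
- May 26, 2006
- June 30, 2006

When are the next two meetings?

July 28, 2006; August 25, 2006

All Fridays; the gaps (28, 35, 28, 28, 35) vary with month length.
This is the last Friday of each month.
Last Friday of July 2006: July 28, 2006.
Last Friday of August 2006: August 25, 2006.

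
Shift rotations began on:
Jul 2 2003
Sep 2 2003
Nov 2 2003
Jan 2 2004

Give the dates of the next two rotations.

Mar 2 2004, May 2 2004

The day-of-month is always 2 (62, 61, 61 days between events).
So this recurs on the 2nd of every 2 months.
March 2004: Mar 2 2004.
May 2004: May 2 2004.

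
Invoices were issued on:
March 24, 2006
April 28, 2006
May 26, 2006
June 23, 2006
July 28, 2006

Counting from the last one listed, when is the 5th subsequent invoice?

December 22, 2006

These are Fridays at 28- or 35-day spacing (35, 28, 28, 35).
The pattern: 4th Friday of the month.
4th Friday of August 2006: August 25, 2006.
4th Friday of September 2006: September 22, 2006.
4th Friday of October 2006: October 27, 2006.
November 2006 — 4th Friday is November 24, 2006.
4th Friday of December 2006: December 22, 2006.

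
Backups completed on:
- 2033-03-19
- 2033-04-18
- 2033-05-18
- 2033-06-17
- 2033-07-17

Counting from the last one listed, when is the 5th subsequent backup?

Every event comes 30 days after the last (30, 30, 30, 30).
2033-07-17 + 30 days = 2033-08-16.
2033-08-16 + 30 days = 2033-09-15.
2033-09-15 + 30 days = 2033-10-15.
2033-10-15 + 30 days = 2033-11-14.
2033-11-14 + 30 days = 2033-12-14.

2033-12-14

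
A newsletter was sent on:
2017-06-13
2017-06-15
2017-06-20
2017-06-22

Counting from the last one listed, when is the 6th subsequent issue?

Every event lands on a Tuesday or Thursday (gaps cycle 2, 5, 2).
So the schedule is: every Tuesday and Thursday.
The following Tuesday is 2017-06-27.
Next Thursday: 2017-06-29.
The following Tuesday is 2017-07-04.
Next Thursday: 2017-07-06.
The following Tuesday is 2017-07-11.
The following Thursday is 2017-07-13.

2017-07-13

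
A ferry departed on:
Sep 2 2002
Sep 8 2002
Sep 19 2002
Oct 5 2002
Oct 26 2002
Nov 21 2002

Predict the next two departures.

Dec 22 2002, Jan 27 2003

Gaps: 6, 11, 16, 21, 26 days — each gap is 5 larger than the previous one.
Next gap: 31 days. Nov 21 2002 + 31 days = Dec 22 2002.
Next gap: 36 days. Dec 22 2002 + 36 days = Jan 27 2003.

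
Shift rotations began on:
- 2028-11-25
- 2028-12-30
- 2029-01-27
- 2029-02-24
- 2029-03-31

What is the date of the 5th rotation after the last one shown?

2029-08-25

All Saturdays; the gaps (35, 28, 28, 35) vary with month length.
This is the last Saturday of each month.
April 2029 ends with Saturday 2029-04-28.
Last Saturday of May 2029: 2029-05-26.
Last Saturday of June 2029: 2029-06-30.
Last Saturday of July 2029: 2029-07-28.
August 2029 ends with Saturday 2029-08-25.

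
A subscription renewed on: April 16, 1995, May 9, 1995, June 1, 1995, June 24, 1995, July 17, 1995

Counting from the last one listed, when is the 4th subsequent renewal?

Every event comes 23 days after the last (23, 23, 23, 23).
July 17, 1995 + 23 days = August 9, 1995.
August 9, 1995 + 23 days = September 1, 1995.
September 1, 1995 + 23 days = September 24, 1995.
September 24, 1995 + 23 days = October 17, 1995.

October 17, 1995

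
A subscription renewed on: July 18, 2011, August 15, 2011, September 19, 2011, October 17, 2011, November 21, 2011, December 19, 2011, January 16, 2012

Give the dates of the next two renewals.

February 20, 2012; March 19, 2012

All dates are Mondays, 28, 35, 28, 35, 28, 28 days apart.
Specifically, the 3rd Monday of each month.
3rd Monday of February 2012: February 20, 2012.
March 2012 — 3rd Monday is March 19, 2012.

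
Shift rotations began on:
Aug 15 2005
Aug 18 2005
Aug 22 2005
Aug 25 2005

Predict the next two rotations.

Aug 29 2005, Sep 1 2005

Every event lands on a Monday or Thursday (gaps cycle 3, 4, 3).
So the schedule is: every Monday and Thursday.
The following Monday is Aug 29 2005.
Next Thursday: Sep 1 2005.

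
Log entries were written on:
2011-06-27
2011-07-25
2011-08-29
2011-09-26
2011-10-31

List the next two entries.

2011-11-28, 2011-12-26

All Mondays; the gaps (28, 35, 28, 35) vary with month length.
This is the last Monday of each month.
Last Monday of November 2011: 2011-11-28.
Last Monday of December 2011: 2011-12-26.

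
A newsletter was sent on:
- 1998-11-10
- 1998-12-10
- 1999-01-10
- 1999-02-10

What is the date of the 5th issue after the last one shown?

1999-07-10

The day-of-month is always 10 (30, 31, 31 days between events).
So this recurs on the 10th of each month.
Next: March 1999 → 1999-03-10.
April 1999: 1999-04-10.
May 1999: 1999-05-10.
June 1999: 1999-06-10.
July 1999: 1999-07-10.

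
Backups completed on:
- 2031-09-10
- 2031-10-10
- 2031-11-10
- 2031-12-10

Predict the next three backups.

2032-01-10, 2032-02-10, 2032-03-10

Gaps: 30, 31, 30 days — not constant. Every event is on the 10th of the month.
Pattern: the 10th of each month.
Next: January 2032 → 2032-01-10.
February 2032: 2032-02-10.
Next: March 2032 → 2032-03-10.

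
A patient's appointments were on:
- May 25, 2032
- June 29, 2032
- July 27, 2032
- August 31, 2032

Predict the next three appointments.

All Tuesdays; the gaps (35, 28, 35) vary with month length.
This is the last Tuesday of each month.
September 2032 ends with Tuesday September 28, 2032.
Last Tuesday of October 2032: October 26, 2032.
Last Tuesday of November 2032: November 30, 2032.

September 28, 2032; October 26, 2032; November 30, 2032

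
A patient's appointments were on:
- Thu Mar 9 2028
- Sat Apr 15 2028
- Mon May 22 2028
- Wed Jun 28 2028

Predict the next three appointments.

Fri Aug 4 2028, Sun Sep 10 2028, Tue Oct 17 2028

Every event comes 37 days after the last (37, 37, 37).
Wed Jun 28 2028 + 37 days = Fri Aug 4 2028.
Fri Aug 4 2028 + 37 days = Sun Sep 10 2028.
Sun Sep 10 2028 + 37 days = Tue Oct 17 2028.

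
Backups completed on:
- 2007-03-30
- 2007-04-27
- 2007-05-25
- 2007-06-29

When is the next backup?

These are Fridays with 28, 28, 35-day gaps.
Each is the final Friday of its month — 2007-03-30 is past the 28th, so '4th Friday' doesn't fit.
July 2007 ends with Friday 2007-07-27.

2007-07-27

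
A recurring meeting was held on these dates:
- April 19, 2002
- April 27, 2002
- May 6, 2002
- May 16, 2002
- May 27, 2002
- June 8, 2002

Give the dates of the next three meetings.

June 21, 2002; July 5, 2002; July 20, 2002

The spacing grows by 1 each time: 8, 9, 10, 11, 12 days.
Next gap: 13 days. June 8, 2002 + 13 days = June 21, 2002.
Next gap: 14 days. June 21, 2002 + 14 days = July 5, 2002.
Next gap: 15 days. July 5, 2002 + 15 days = July 20, 2002.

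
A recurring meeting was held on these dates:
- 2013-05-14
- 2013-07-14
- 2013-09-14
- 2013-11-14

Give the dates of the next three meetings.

Gaps: 61, 62, 61 days — not constant. Every event is on the 14th of the month.
Pattern: the 14th of every 2 months.
Next: January 2014 → 2014-01-14.
Next: March 2014 → 2014-03-14.
Next: May 2014 → 2014-05-14.

2014-01-14, 2014-03-14, 2014-05-14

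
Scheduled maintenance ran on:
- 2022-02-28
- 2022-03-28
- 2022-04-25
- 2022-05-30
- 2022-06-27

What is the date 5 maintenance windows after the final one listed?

Every date is a Monday; gaps 28, 28, 35, 28 days.
Each is the last Monday of its month (at least one falls on the 29th or later, ruling out '4th Monday').
Last Monday of July 2022: 2022-07-25.
August 2022 ends with Monday 2022-08-29.
September 2022 ends with Monday 2022-09-26.
Last Monday of October 2022: 2022-10-31.
November 2022 ends with Monday 2022-11-28.

2022-11-28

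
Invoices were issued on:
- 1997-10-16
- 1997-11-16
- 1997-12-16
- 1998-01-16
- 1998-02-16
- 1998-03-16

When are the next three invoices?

Gaps: 31, 30, 31, 31, 28 days — not constant. Every event is on the 16th of the month.
Pattern: the 16th of each month.
Next: April 1998 → 1998-04-16.
May 1998: 1998-05-16.
Next: June 1998 → 1998-06-16.

1998-04-16, 1998-05-16, 1998-06-16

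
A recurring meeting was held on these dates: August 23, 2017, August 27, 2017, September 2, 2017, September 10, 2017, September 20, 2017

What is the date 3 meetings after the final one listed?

Intervals are 4, 6, 8, 10 days — an arithmetic progression with common difference 2.
Next gap: 12 days. September 20, 2017 + 12 days = October 2, 2017.
Next gap: 14 days. October 2, 2017 + 14 days = October 16, 2017.
Next gap: 16 days. October 16, 2017 + 16 days = November 1, 2017.

November 1, 2017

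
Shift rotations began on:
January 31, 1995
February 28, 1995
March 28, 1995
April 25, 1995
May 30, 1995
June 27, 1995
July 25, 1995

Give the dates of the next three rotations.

These are Tuesdays with 28, 28, 28, 35, 28, 28-day gaps.
Each is the final Tuesday of its month — January 31, 1995 is past the 28th, so '4th Tuesday' doesn't fit.
August 1995 ends with Tuesday August 29, 1995.
September 1995 ends with Tuesday September 26, 1995.
Last Tuesday of October 1995: October 31, 1995.

August 29, 1995; September 26, 1995; October 31, 1995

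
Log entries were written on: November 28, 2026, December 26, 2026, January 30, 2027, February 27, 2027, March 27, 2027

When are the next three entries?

All Saturdays; the gaps (28, 35, 28, 28) vary with month length.
This is the last Saturday of each month.
Last Saturday of April 2027: April 24, 2027.
Last Saturday of May 2027: May 29, 2027.
June 2027 ends with Saturday June 26, 2027.

April 24, 2027; May 29, 2027; June 26, 2027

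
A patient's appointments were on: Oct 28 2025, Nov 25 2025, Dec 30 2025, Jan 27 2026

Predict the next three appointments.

These are Tuesdays with 28, 35, 28-day gaps.
Each is the final Tuesday of its month — Dec 30 2025 is past the 28th, so '4th Tuesday' doesn't fit.
Last Tuesday of February 2026: Feb 24 2026.
Last Tuesday of March 2026: Mar 31 2026.
April 2026 ends with Tuesday Apr 28 2026.

Feb 24 2026, Mar 31 2026, Apr 28 2026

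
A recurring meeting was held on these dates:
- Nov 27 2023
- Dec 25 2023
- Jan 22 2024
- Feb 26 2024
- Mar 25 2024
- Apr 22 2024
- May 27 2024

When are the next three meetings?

All dates are Mondays, 28, 28, 35, 28, 28, 35 days apart.
Specifically, the 4th Monday of each month.
June 2024 — 4th Monday is Jun 24 2024.
July 2024 — 4th Monday is Jul 22 2024.
4th Monday of August 2024: Aug 26 2024.

Jun 24 2024, Jul 22 2024, Aug 26 2024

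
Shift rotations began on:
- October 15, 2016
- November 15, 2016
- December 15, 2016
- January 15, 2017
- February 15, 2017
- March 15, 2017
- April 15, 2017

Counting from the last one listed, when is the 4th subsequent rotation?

The day-of-month is always 15 (31, 30, 31, 31, 28, 31 days between events).
So this recurs on the 15th of each month.
Next: May 2017 → May 15, 2017.
Next: June 2017 → June 15, 2017.
July 2017: July 15, 2017.
August 2017: August 15, 2017.

August 15, 2017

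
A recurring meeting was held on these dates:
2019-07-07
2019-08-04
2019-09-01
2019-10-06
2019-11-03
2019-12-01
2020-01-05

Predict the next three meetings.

Gaps: 28, 28, 35, 28, 28, 35 days — a mix of 28 and 35. Every date is a Sunday.
Each is the 1st Sunday of its month.
1st Sunday of February 2020: 2020-02-02.
1st Sunday of March 2020: 2020-03-01.
April 2020 — 1st Sunday is 2020-04-05.

2020-02-02, 2020-03-01, 2020-04-05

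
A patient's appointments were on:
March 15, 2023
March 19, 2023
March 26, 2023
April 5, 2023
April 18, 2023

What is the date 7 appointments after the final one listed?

October 10, 2023

Intervals are 4, 7, 10, 13 days — an arithmetic progression with common difference 3.
Next gap: 16 days. April 18, 2023 + 16 days = May 4, 2023.
Next gap: 19 days. May 4, 2023 + 19 days = May 23, 2023.
Next gap: 22 days. May 23, 2023 + 22 days = June 14, 2023.
Next gap: 25 days. June 14, 2023 + 25 days = July 9, 2023.
Next gap: 28 days. July 9, 2023 + 28 days = August 6, 2023.
Next gap: 31 days. August 6, 2023 + 31 days = September 6, 2023.
Next gap: 34 days. September 6, 2023 + 34 days = October 10, 2023.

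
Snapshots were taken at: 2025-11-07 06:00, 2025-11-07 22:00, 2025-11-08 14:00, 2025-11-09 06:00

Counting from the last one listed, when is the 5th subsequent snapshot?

2025-11-12 14:00

The interval is a steady 16 hours (16, 16, 16).
2025-11-09 06:00 + 16 h = 2025-11-09 22:00.
2025-11-09 22:00 + 16 h = 2025-11-10 14:00.
2025-11-10 14:00 + 16 h = 2025-11-11 06:00.
2025-11-11 06:00 + 16 h = 2025-11-11 22:00.
2025-11-11 22:00 + 16 h = 2025-11-12 14:00.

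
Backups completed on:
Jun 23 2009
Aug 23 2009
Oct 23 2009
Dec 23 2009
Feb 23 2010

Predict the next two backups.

Each date is the 23rd; the gaps (61, 61, 61, 62) track the month lengths.
The rule is the 23rd of every 2 months.
Next: April 2010 → Apr 23 2010.
Next: June 2010 → Jun 23 2010.

Apr 23 2010, Jun 23 2010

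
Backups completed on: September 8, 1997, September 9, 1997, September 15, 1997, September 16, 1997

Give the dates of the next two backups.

The gap pattern 1, 6, 1 repeats every 2 events.
These are the Mondays and Tuesdays of each week.
Next Monday: September 22, 1997.
Next Tuesday: September 23, 1997.

September 22, 1997; September 23, 1997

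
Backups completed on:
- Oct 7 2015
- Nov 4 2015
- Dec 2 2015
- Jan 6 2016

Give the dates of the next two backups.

These are Wednesdays at 28- or 35-day spacing (28, 28, 35).
The pattern: 1st Wednesday of the month.
February 2016 — 1st Wednesday is Feb 3 2016.
1st Wednesday of March 2016: Mar 2 2016.

Feb 3 2016, Mar 2 2016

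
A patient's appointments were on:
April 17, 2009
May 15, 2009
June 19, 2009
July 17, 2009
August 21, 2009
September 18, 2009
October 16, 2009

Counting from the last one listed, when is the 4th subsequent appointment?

Gaps: 28, 35, 28, 35, 28, 28 days — a mix of 28 and 35. Every date is a Friday.
Each is the 3rd Friday of its month.
3rd Friday of November 2009: November 20, 2009.
December 2009 — 3rd Friday is December 18, 2009.
3rd Friday of January 2010: January 15, 2010.
February 2010 — 3rd Friday is February 19, 2010.

February 19, 2010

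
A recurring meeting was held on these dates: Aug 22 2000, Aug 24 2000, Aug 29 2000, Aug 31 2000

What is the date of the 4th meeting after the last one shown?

Gaps: 2, 5, 2 days — not constant, but cyclic with period 2.
The events fall on every Tuesday and Thursday.
The following Tuesday is Sep 5 2000.
The following Thursday is Sep 7 2000.
The following Tuesday is Sep 12 2000.
The following Thursday is Sep 14 2000.

Sep 14 2000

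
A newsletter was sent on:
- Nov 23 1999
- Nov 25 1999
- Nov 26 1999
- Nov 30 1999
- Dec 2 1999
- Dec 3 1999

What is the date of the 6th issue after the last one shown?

Dec 17 1999

Gaps: 2, 1, 4, 2, 1 days — not constant, but cyclic with period 3.
The events fall on every Tuesday, Thursday and Friday.
The following Tuesday is Dec 7 1999.
The following Thursday is Dec 9 1999.
The following Friday is Dec 10 1999.
The following Tuesday is Dec 14 1999.
Next Thursday: Dec 16 1999.
The following Friday is Dec 17 1999.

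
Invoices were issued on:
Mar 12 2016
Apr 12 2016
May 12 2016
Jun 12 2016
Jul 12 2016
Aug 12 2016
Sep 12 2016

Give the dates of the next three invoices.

Gaps: 31, 30, 31, 30, 31, 31 days — not constant. Every event is on the 12th of the month.
Pattern: the 12th of each month.
Next: October 2016 → Oct 12 2016.
Next: November 2016 → Nov 12 2016.
Next: December 2016 → Dec 12 2016.

Oct 12 2016, Nov 12 2016, Dec 12 2016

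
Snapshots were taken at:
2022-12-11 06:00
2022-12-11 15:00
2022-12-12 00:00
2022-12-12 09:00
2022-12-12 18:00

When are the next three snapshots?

The interval is a steady 9 hours (9, 9, 9, 9).
2022-12-12 18:00 + 9 h = 2022-12-13 03:00.
2022-12-13 03:00 + 9 h = 2022-12-13 12:00.
2022-12-13 12:00 + 9 h = 2022-12-13 21:00.

2022-12-13 03:00, 2022-12-13 12:00, 2022-12-13 21:00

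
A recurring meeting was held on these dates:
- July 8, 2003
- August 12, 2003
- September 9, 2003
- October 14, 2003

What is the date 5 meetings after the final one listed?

Gaps: 35, 28, 35 days — a mix of 28 and 35. Every date is a Tuesday.
Each is the 2nd Tuesday of its month.
November 2003 — 2nd Tuesday is November 11, 2003.
December 2003 — 2nd Tuesday is December 9, 2003.
January 2004 — 2nd Tuesday is January 13, 2004.
February 2004 — 2nd Tuesday is February 10, 2004.
March 2004 — 2nd Tuesday is March 9, 2004.

March 9, 2004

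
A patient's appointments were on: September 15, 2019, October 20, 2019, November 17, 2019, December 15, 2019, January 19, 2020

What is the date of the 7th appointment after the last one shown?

August 16, 2020

All dates are Sundays, 35, 28, 28, 35 days apart.
Specifically, the 3rd Sunday of each month.
February 2020 — 3rd Sunday is February 16, 2020.
March 2020 — 3rd Sunday is March 15, 2020.
April 2020 — 3rd Sunday is April 19, 2020.
3rd Sunday of May 2020: May 17, 2020.
3rd Sunday of June 2020: June 21, 2020.
3rd Sunday of July 2020: July 19, 2020.
August 2020 — 3rd Sunday is August 16, 2020.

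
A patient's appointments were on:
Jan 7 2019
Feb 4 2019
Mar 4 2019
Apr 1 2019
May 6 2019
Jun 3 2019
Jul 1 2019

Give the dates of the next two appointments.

These are Mondays at 28- or 35-day spacing (28, 28, 28, 35, 28, 28).
The pattern: 1st Monday of the month.
August 2019 — 1st Monday is Aug 5 2019.
1st Monday of September 2019: Sep 2 2019.

Aug 5 2019, Sep 2 2019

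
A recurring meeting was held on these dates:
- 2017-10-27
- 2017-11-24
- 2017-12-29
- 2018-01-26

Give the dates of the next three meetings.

2018-02-23, 2018-03-30, 2018-04-27

All Fridays; the gaps (28, 35, 28) vary with month length.
This is the last Friday of each month.
Last Friday of February 2018: 2018-02-23.
Last Friday of March 2018: 2018-03-30.
April 2018 ends with Friday 2018-04-27.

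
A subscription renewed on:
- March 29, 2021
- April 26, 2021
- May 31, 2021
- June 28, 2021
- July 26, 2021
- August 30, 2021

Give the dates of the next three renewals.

September 27, 2021; October 25, 2021; November 29, 2021

Every date is a Monday; gaps 28, 35, 28, 28, 35 days.
Each is the last Monday of its month (at least one falls on the 29th or later, ruling out '4th Monday').
September 2021 ends with Monday September 27, 2021.
Last Monday of October 2021: October 25, 2021.
Last Monday of November 2021: November 29, 2021.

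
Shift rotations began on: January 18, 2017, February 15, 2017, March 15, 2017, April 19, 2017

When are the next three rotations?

These are Wednesdays at 28- or 35-day spacing (28, 28, 35).
The pattern: 3rd Wednesday of the month.
May 2017 — 3rd Wednesday is May 17, 2017.
3rd Wednesday of June 2017: June 21, 2017.
July 2017 — 3rd Wednesday is July 19, 2017.

May 17, 2017; June 21, 2017; July 19, 2017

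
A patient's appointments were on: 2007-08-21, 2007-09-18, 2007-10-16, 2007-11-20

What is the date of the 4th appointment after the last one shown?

2008-03-18

Gaps: 28, 28, 35 days — a mix of 28 and 35. Every date is a Tuesday.
Each is the 3rd Tuesday of its month.
December 2007 — 3rd Tuesday is 2007-12-18.
January 2008 — 3rd Tuesday is 2008-01-15.
3rd Tuesday of February 2008: 2008-02-19.
3rd Tuesday of March 2008: 2008-03-18.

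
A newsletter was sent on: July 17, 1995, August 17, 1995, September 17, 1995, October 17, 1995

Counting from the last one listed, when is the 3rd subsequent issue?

Each date is the 17th; the gaps (31, 31, 30) track the month lengths.
The rule is the 17th of each month.
November 1995: November 17, 1995.
December 1995: December 17, 1995.
Next: January 1996 → January 17, 1996.

January 17, 1996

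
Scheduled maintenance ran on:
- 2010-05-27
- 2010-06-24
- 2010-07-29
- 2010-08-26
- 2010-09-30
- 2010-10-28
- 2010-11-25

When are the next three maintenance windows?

All Thursdays; the gaps (28, 35, 28, 35, 28, 28) vary with month length.
This is the last Thursday of each month.
Last Thursday of December 2010: 2010-12-30.
Last Thursday of January 2011: 2011-01-27.
February 2011 ends with Thursday 2011-02-24.

2010-12-30, 2011-01-27, 2011-02-24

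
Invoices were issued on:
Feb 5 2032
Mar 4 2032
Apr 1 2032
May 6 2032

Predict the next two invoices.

All dates are Thursdays, 28, 28, 35 days apart.
Specifically, the 1st Thursday of each month.
June 2032 — 1st Thursday is Jun 3 2032.
July 2032 — 1st Thursday is Jul 1 2032.

Jun 3 2032, Jul 1 2032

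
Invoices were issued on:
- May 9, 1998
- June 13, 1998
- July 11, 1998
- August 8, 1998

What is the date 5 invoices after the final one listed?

These are Saturdays at 28- or 35-day spacing (35, 28, 28).
The pattern: 2nd Saturday of the month.
2nd Saturday of September 1998: September 12, 1998.
2nd Saturday of October 1998: October 10, 1998.
2nd Saturday of November 1998: November 14, 1998.
December 1998 — 2nd Saturday is December 12, 1998.
2nd Saturday of January 1999: January 9, 1999.

January 9, 1999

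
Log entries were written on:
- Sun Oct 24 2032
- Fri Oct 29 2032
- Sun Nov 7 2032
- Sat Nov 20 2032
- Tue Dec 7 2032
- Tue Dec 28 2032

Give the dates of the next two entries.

Sat Jan 22 2033, Sun Feb 20 2033

The spacing grows by 4 each time: 5, 9, 13, 17, 21 days.
Next gap: 25 days. Tue Dec 28 2032 + 25 days = Sat Jan 22 2033.
Next gap: 29 days. Sat Jan 22 2033 + 29 days = Sun Feb 20 2033.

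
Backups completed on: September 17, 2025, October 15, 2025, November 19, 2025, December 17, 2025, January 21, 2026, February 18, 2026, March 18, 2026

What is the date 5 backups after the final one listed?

August 19, 2026

All dates are Wednesdays, 28, 35, 28, 35, 28, 28 days apart.
Specifically, the 3rd Wednesday of each month.
April 2026 — 3rd Wednesday is April 15, 2026.
3rd Wednesday of May 2026: May 20, 2026.
3rd Wednesday of June 2026: June 17, 2026.
3rd Wednesday of July 2026: July 15, 2026.
3rd Wednesday of August 2026: August 19, 2026.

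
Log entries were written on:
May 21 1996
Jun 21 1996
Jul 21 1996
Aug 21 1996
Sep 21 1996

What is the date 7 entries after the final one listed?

Gaps: 31, 30, 31, 31 days — not constant. Every event is on the 21st of the month.
Pattern: the 21st of each month.
Next: October 1996 → Oct 21 1996.
November 1996: Nov 21 1996.
Next: December 1996 → Dec 21 1996.
January 1997: Jan 21 1997.
Next: February 1997 → Feb 21 1997.
March 1997: Mar 21 1997.
Next: April 1997 → Apr 21 1997.

Apr 21 1997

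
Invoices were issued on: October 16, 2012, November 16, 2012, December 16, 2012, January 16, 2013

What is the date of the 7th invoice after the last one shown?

Gaps: 31, 30, 31 days — not constant. Every event is on the 16th of the month.
Pattern: the 16th of each month.
February 2013: February 16, 2013.
March 2013: March 16, 2013.
April 2013: April 16, 2013.
May 2013: May 16, 2013.
June 2013: June 16, 2013.
July 2013: July 16, 2013.
Next: August 2013 → August 16, 2013.

August 16, 2013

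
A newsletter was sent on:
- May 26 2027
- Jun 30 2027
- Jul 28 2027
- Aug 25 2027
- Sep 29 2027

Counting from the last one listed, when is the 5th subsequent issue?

All Wednesdays; the gaps (35, 28, 28, 35) vary with month length.
This is the last Wednesday of each month.
October 2027 ends with Wednesday Oct 27 2027.
November 2027 ends with Wednesday Nov 24 2027.
December 2027 ends with Wednesday Dec 29 2027.
January 2028 ends with Wednesday Jan 26 2028.
Last Wednesday of February 2028: Feb 23 2028.

Feb 23 2028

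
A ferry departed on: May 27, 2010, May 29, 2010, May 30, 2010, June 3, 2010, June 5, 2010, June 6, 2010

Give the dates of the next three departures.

The gap pattern 2, 1, 4, 2, 1 repeats every 3 events.
These are the Thursdays, Saturdays and Sundays of each week.
The following Thursday is June 10, 2010.
The following Saturday is June 12, 2010.
The following Sunday is June 13, 2010.

June 10, 2010; June 12, 2010; June 13, 2010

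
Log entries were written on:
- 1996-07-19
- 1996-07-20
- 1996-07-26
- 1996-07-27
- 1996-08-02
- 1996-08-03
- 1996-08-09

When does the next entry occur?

Gaps: 1, 6, 1, 6, 1, 6 days — not constant, but cyclic with period 2.
The events fall on every Friday and Saturday.
The following Saturday is 1996-08-10.

1996-08-10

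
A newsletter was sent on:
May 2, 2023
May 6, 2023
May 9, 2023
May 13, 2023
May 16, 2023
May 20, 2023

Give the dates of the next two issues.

May 23, 2023; May 27, 2023

Every event lands on a Tuesday or Saturday (gaps cycle 4, 3, 4, 3, 4).
So the schedule is: every Tuesday and Saturday.
Next Tuesday: May 23, 2023.
Next Saturday: May 27, 2023.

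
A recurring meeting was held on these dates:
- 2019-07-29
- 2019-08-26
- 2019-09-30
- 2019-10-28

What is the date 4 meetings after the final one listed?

These are Mondays with 28, 35, 28-day gaps.
Each is the final Monday of its month — 2019-07-29 is past the 28th, so '4th Monday' doesn't fit.
Last Monday of November 2019: 2019-11-25.
December 2019 ends with Monday 2019-12-30.
Last Monday of January 2020: 2020-01-27.
February 2020 ends with Monday 2020-02-24.

2020-02-24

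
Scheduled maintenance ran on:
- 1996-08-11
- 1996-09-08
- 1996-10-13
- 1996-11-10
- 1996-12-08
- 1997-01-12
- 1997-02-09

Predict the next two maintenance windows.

1997-03-09, 1997-04-13

Gaps: 28, 35, 28, 28, 35, 28 days — a mix of 28 and 35. Every date is a Sunday.
Each is the 2nd Sunday of its month.
2nd Sunday of March 1997: 1997-03-09.
2nd Sunday of April 1997: 1997-04-13.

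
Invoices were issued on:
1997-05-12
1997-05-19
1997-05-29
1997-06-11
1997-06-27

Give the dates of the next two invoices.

1997-07-16, 1997-08-07

Intervals are 7, 10, 13, 16 days — an arithmetic progression with common difference 3.
Next gap: 19 days. 1997-06-27 + 19 days = 1997-07-16.
Next gap: 22 days. 1997-07-16 + 22 days = 1997-08-07.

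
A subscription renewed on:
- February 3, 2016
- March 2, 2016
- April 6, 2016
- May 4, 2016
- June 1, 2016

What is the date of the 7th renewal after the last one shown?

January 4, 2017

All dates are Wednesdays, 28, 35, 28, 28 days apart.
Specifically, the 1st Wednesday of each month.
July 2016 — 1st Wednesday is July 6, 2016.
August 2016 — 1st Wednesday is August 3, 2016.
September 2016 — 1st Wednesday is September 7, 2016.
October 2016 — 1st Wednesday is October 5, 2016.
1st Wednesday of November 2016: November 2, 2016.
December 2016 — 1st Wednesday is December 7, 2016.
January 2017 — 1st Wednesday is January 4, 2017.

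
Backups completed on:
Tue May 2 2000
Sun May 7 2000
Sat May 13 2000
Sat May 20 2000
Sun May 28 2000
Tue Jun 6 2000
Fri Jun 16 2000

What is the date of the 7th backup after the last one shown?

Fri Sep 22 2000

Intervals are 5, 6, 7, 8, 9, 10 days — an arithmetic progression with common difference 1.
Next gap: 11 days. Fri Jun 16 2000 + 11 days = Tue Jun 27 2000.
Next gap: 12 days. Tue Jun 27 2000 + 12 days = Sun Jul 9 2000.
Next gap: 13 days. Sun Jul 9 2000 + 13 days = Sat Jul 22 2000.
Next gap: 14 days. Sat Jul 22 2000 + 14 days = Sat Aug 5 2000.
Next gap: 15 days. Sat Aug 5 2000 + 15 days = Sun Aug 20 2000.
Next gap: 16 days. Sun Aug 20 2000 + 16 days = Tue Sep 5 2000.
Next gap: 17 days. Tue Sep 5 2000 + 17 days = Fri Sep 22 2000.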